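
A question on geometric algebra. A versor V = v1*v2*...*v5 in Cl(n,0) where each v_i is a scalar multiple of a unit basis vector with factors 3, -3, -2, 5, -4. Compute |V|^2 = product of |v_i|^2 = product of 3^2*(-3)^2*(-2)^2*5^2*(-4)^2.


Each vector v_i has |v_i|^2 = s_i^2
Squared scales: 3^2 = 9, (-3)^2 = 9, (-2)^2 = 4, 5^2 = 25, (-4)^2 = 16
|V|^2 = 9 * 9 * 4 * 25 * 16
= 129600


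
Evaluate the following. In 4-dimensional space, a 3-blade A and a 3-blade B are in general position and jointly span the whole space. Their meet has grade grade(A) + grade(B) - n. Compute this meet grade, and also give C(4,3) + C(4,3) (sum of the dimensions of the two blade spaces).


Meet grade = grade(A) + grade(B) - n
= 3 + 3 - 4 = 2
C(4,3) = 4
C(4,3) = 4
dim_A + dim_B = 4 + 4 = 8


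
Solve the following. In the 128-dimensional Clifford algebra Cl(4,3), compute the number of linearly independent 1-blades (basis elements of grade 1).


Number of grade-k basis blades in Cl(p,q) with n = p + q is C(n, k).
n = 4 + 3 = 7
C(7, 1) = 7! / (1! * 6!)
= 5040 / (1 * 720)
= 7


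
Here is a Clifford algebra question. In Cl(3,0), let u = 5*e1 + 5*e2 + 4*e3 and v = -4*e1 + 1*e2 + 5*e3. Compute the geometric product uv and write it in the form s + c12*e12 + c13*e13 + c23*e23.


In Cl(3,0): e_i^2 = 1, e_ie_j = -e_je_i for i != j.
Scalar part = u . v = 5*(-4) + 5*1 + 4*5
= -20 + 5 + 20 = 5
e12 coeff = 5*1 - 5*(-4) = 5 - (-20) = 25
e13 coeff = 5*5 - 4*(-4) = 25 - (-16) = 41
e23 coeff = 5*5 - 4*1 = 25 - 4 = 21
uv = 5 + 25*e12 + 41*e13 + 21*e23


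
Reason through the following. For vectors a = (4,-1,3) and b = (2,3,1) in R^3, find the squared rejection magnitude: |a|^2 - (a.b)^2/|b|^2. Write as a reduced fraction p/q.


|a|^2 = 4^2 + (-1)^2 + 3^2 = 26
|b|^2 = 2^2 + 3^2 + 1^2 = 14
a . b = 4*2 + (-1)*3 + 3*1 = 8
(a.b)^2 = 8^2 = 64
|rej|^2 = 26 - 64/14
= (364 - 64)/14
= 300/14
In lowest terms: 150/7


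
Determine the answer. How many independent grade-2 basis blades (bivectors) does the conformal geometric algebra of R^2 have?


The conformal model of R^2 uses Cl(3,1) with m = 2 + 2 = 4 generators.
Number of grade-2 blades = C(m, 2) = C(4, 2)
= 4*3/2 = 6


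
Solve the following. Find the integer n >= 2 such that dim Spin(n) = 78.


dim Spin(n) = dim so(n) = n(n-1)/2.
Solve n(n-1)/2 = 78, i.e. n^2 - n - 156 = 0.
Discriminant = 1 + 8*78 = 625
n = (1 + sqrt(625))/2 = (1 + 25)/2 = 13


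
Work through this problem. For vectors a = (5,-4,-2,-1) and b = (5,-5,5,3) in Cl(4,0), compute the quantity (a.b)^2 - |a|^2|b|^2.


a . b = 5*5 + (-4)*(-5) + (-2)*5 + (-1)*3
= 25 + 20 + (-10) + (-3) = 32
|a|^2 = 5^2 + (-4)^2 + (-2)^2 + (-1)^2 = 46
|b|^2 = 5^2 + (-5)^2 + 5^2 + 3^2 = 84
(a.b)^2 = 32^2 = 1024
|a|^2 * |b|^2 = 46 * 84 = 3864
Result = 1024 - 3864 = -2840


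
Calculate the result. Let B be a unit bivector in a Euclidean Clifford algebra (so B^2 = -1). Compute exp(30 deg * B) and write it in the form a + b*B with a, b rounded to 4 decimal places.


For a unit bivector B with B^2 = -1, the exponential series gives
e^(theta*B) = cos(theta) + sin(theta)*B (the GA analogue of Euler's formula).
theta = 30 degrees = 0.523599 rad
cos(30 deg) = 0.8660
sin(30 deg) = 0.5000
exp(theta*B) = 0.8660 + 0.5000*B


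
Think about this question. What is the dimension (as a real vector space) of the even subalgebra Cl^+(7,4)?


Even subalgebra dimension = 2^(n-1)
n = 7 + 4 = 11
2^(11 - 1) = 2^10 = 1024
Verification: sum of C(11,k) for even k = 1 + 55 + 330 + 462 + 165 + 11 = 1024
Result = 1024


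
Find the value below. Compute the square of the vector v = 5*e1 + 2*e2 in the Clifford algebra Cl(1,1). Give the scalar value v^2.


v^2 = sum of c_i^2 * e_i^2
Positive signature terms (e_i^2 = +1): 5^2 = 25
Negative signature terms (e_j^2 = -1): 2^2 = 4
v^2 = 25 - 4 = 21


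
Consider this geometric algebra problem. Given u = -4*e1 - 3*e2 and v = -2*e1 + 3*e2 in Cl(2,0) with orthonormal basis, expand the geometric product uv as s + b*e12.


Expand: (-4*e1 - 3*e2)(-2*e1 + 3*e2)
= (-4)*(-2)*e1e1 + (-4)*3*e1e2 + (-3)*(-2)*e2e1 + (-3)*3*e2e2
Using e1^2 = e2^2 = 1, e2e1 = -e1e2:
Scalar part s = (-4)*(-2) + (-3)*3 = 8 + (-9) = -1
Bivector part b = (-4)*3 - (-3)*(-2) = -12 - 6 = -18
uv = -1 - 18*e12


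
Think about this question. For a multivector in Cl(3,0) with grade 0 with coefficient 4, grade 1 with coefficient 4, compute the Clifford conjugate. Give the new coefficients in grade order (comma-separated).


Clifford conjugate sign for grade k: (-1)^(k(k+1)/2)
Grade 0: (-1)^(0*1/2) = (-1)^0 = 1, coeff 4 -> 4
Grade 1: (-1)^(1*2/2) = (-1)^1 = -1, coeff 4 -> -4
Conjugated coefficients: 4, -4


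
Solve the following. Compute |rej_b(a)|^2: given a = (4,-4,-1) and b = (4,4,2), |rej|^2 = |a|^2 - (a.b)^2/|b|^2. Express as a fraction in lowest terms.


|a|^2 = 4^2 + (-4)^2 + (-1)^2 = 33
|b|^2 = 4^2 + 4^2 + 2^2 = 36
a . b = 4*4 + (-4)*4 + (-1)*2 = -2
(a.b)^2 = (-2)^2 = 4
|rej|^2 = 33 - 4/36
= (1188 - 4)/36
= 1184/36
In lowest terms: 296/9


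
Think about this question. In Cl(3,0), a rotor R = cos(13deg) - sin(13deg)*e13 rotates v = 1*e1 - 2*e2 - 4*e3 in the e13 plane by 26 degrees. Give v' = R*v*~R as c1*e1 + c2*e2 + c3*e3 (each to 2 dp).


Rotor R = cos(13deg) - sin(13deg)*e13
Rotation angle theta = 2 * 13 = 26 degrees in the e13 plane (e1 -> e3).
The component perpendicular to the plane (e2) is invariant: v'_2 = v2 = -2.00
cos(26deg) = 0.8988, sin(26deg) = 0.4384
v'_1 = v1*cos(theta) - v3*sin(theta) = 1*0.8988 - (-4)*0.4384 = 2.65
v'_3 = v1*sin(theta) + v3*cos(theta) = 1*0.4384 + (-4)*0.8988 = -3.16
v' = 2.65*e1 - 2.00*e2 - 3.16*e3


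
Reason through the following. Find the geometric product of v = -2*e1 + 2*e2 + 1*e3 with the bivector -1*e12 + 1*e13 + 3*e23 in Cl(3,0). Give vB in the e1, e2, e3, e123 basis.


vB has grade-1 (vector) and grade-3 (trivector) parts: vB = (v _| B) + (v ^ B).
Vector part <vB>_1:
  e1: -v2*b12 - v3*b13 = -(2)*(-1) - (1)*(1) = 1
  e2: v1*b12 - v3*b23 = (-2)*(-1) - (1)*(3) = -1
  e3: v1*b13 + v2*b23 = (-2)*(1) + (2)*(3) = 4
Trivector part <vB>_3:
  e123: v1*b23 - v2*b13 + v3*b12 = (-2)*(3) - (2)*(1) + (1)*(-1) = -9
vB = 1*e1 - 1*e2 + 4*e3 - 9*e123


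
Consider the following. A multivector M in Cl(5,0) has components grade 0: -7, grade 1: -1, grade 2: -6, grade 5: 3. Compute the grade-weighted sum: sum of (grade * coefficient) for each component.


Grade-weighted sum = sum of grade_k * coefficient_k
0*(-7) = 0
1*(-1) = -1
2*(-6) = -12
5*3 = 15
Total = 0 + (-1) + (-12) + 15 = 2


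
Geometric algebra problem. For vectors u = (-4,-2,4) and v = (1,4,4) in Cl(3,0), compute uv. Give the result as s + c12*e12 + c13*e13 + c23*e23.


In Cl(3,0): e_i^2 = 1, e_ie_j = -e_je_i for i != j.
Scalar part = u . v = (-4)*1 + (-2)*4 + 4*4
= -4 + (-8) + 16 = 4
e12 coeff = (-4)*4 - (-2)*1 = -16 - (-2) = -14
e13 coeff = (-4)*4 - 4*1 = -16 - 4 = -20
e23 coeff = (-2)*4 - 4*4 = -8 - 16 = -24
uv = 4 - 14*e12 - 20*e13 - 24*e23


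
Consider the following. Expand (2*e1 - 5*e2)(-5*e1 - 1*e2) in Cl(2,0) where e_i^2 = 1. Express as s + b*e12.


Expand: (2*e1 - 5*e2)(-5*e1 - 1*e2)
= 2*(-5)*e1e1 + 2*(-1)*e1e2 + (-5)*(-5)*e2e1 + (-5)*(-1)*e2e2
Using e1^2 = e2^2 = 1, e2e1 = -e1e2:
Scalar part s = 2*(-5) + (-5)*(-1) = -10 + 5 = -5
Bivector part b = 2*(-1) - (-5)*(-5) = -2 - 25 = -27
uv = -5 - 27*e12


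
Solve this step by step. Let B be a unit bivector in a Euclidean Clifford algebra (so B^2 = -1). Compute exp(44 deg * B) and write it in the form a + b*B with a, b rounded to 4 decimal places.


For a unit bivector B with B^2 = -1, the exponential series gives
e^(theta*B) = cos(theta) + sin(theta)*B (the GA analogue of Euler's formula).
theta = 44 degrees = 0.767945 rad
cos(44 deg) = 0.7193
sin(44 deg) = 0.6947
exp(theta*B) = 0.7193 + 0.6947*B


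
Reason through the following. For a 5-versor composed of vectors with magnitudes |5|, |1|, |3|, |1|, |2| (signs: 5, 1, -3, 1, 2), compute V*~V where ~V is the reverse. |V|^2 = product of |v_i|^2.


Each vector v_i has |v_i|^2 = s_i^2
Squared scales: 5^2 = 25, 1^2 = 1, (-3)^2 = 9, 1^2 = 1, 2^2 = 4
|V|^2 = 25 * 1 * 9 * 1 * 4
= 900


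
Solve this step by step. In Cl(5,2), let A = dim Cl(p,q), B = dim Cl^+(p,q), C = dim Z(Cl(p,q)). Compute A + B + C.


n = 5 + 2 = 7
Total dim = 2^7 = 128
Even subalgebra dim = 2^6 = 64
n is odd, so center dim = 2
Sum = 128 + 64 + 2 = 194


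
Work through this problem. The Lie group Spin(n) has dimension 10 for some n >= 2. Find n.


dim Spin(n) = dim so(n) = n(n-1)/2.
Solve n(n-1)/2 = 10, i.e. n^2 - n - 20 = 0.
Discriminant = 1 + 8*10 = 81
n = (1 + sqrt(81))/2 = (1 + 9)/2 = 5


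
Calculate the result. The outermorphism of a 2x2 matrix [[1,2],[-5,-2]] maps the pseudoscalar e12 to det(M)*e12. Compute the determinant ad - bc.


The outermorphism of a linear map f sends e1^e2 to f(e1)^f(e2).
f(e1) = 1*e1 - 5*e2
f(e2) = 2*e1 - 2*e2
f(e1) ^ f(e2) = (1*e1 - 5*e2) ^ (2*e1 - 2*e2)
= 1*(-2)*e12 + (-5)*2*e21
= (-2 - (-10))*e12
= 8*e12
Coefficient = 8


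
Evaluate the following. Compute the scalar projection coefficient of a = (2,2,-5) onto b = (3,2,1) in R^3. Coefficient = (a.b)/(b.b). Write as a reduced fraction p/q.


Projection coefficient = (a . b) / (b . b)
a . b = 2*3 + 2*2 + (-5)*1
= 6 + 4 + (-5) = 5
b . b = 3^2 + 2^2 + 1^2
= 9 + 4 + 1 = 14
Coefficient = 5/14
In lowest terms: 5/14


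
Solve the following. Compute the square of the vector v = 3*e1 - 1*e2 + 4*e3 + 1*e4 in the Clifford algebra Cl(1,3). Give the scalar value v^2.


v^2 = sum of c_i^2 * e_i^2
Positive signature terms (e_i^2 = +1): 3^2 = 9
Negative signature terms (e_j^2 = -1): (-1)^2 + 4^2 + 1^2 = 18
v^2 = 9 - 18 = -9


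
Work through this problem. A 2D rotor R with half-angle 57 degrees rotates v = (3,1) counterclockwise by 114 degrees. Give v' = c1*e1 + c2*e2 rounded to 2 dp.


Rotor R = cos(57deg) - sin(57deg)*e12
Rotation angle theta = 2 * 57 = 114 degrees
v' = R*v*~R rotates v by theta.
cos(114deg) = -0.4067, sin(114deg) = 0.9135
v'_1 = 3*cos(114deg) - 1*sin(114deg)
= 3*(-0.4067) - 1*0.9135
= -2.13
v'_2 = 3*sin(114deg) + 1*cos(114deg)
= 3*0.9135 + 1*(-0.4067)
= 2.33
v' = -2.13*e1 + 2.33*e2


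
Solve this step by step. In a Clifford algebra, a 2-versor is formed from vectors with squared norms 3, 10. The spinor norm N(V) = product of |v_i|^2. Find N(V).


Spinor norm N(V) = |v1|^2 * |v2|^2 * ... * |v2|^2
= 3 * 10
Running product: 3, 30
N(V) = 30


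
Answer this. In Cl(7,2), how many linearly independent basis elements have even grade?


Even subalgebra dimension = 2^(n-1)
n = 7 + 2 = 9
2^(9 - 1) = 2^8 = 256
Verification: sum of C(9,k) for even k = 1 + 36 + 126 + 84 + 9 = 256
Result = 256


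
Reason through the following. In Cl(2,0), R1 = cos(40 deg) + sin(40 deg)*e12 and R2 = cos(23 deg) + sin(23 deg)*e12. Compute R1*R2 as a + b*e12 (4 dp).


Same-plane rotors commute and their half-angles add:
R1*R2 = cos(a1 + a2) + sin(a1 + a2)*e12.
a1 + a2 = 40 + 23 = 63 deg
cos(63 deg) = 0.4540
sin(63 deg) = 0.8910
R1*R2 = 0.4540 + 0.8910*e12


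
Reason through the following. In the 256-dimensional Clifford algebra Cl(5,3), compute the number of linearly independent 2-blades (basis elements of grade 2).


Number of grade-k basis blades in Cl(p,q) with n = p + q is C(n, k).
n = 5 + 3 = 8
C(8, 2) = 8! / (2! * 6!)
= 40320 / (2 * 720)
= 28


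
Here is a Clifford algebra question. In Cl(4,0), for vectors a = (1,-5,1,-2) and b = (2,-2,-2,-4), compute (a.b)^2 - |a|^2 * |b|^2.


a . b = 1*2 + (-5)*(-2) + 1*(-2) + (-2)*(-4)
= 2 + 10 + (-2) + 8 = 18
|a|^2 = 1^2 + (-5)^2 + 1^2 + (-2)^2 = 31
|b|^2 = 2^2 + (-2)^2 + (-2)^2 + (-4)^2 = 28
(a.b)^2 = 18^2 = 324
|a|^2 * |b|^2 = 31 * 28 = 868
Result = 324 - 868 = -544


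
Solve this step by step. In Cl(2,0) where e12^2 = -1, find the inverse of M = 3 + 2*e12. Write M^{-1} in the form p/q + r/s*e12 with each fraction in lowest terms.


M = 3 + 2*e12, where e12^2 = -1.
Since M commutes with its reverse ~M = a - b*e12, M * ~M = a^2 - b^2*e12^2 = a^2 + b^2.
So M^{-1} = ~M / (a^2 + b^2) = (a - b*e12)/(a^2 + b^2).
a^2 + b^2 = 9 + 4 = 13
Scalar part = 3/13 = 3/13
Bivector coeff = -2/13 = -2/13
M^{-1} = 3/13 - 2/13*e12


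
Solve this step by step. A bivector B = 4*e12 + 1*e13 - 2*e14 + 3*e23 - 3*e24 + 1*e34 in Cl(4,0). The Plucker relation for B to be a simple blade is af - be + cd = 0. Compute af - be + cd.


Plucker relation: af - be + cd
a*f = 4*1 = 4
b*e = 1*(-3) = -3
c*d = (-2)*3 = -6
af - be + cd = 4 - (-3) + (-6)
= 1


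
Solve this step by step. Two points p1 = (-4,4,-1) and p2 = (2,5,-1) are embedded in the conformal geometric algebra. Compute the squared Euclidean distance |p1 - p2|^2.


p1 - p2 = (-6, -1, 0)
|p1 - p2|^2 = (-6)^2 + (-1)^2 + 0^2
= 36 + 1 + 0
= 37


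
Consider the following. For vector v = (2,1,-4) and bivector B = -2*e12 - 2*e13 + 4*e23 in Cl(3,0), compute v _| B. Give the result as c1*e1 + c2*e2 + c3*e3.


Left contraction v _| B = <vB>_1 (grade-1 part of the geometric product vB).
Using e1_|e12 = e2, e2_|e12 = -e1, e1_|e13 = e3, e3_|e13 = -e1, e2_|e23 = e3, e3_|e23 = -e2:
e1 coeff: -v2*b12 - v3*b13 = -(1)*(-2) - (-4)*(-2) = -6
e2 coeff: v1*b12 - v3*b23 = (2)*(-2) - (-4)*(4) = 12
e3 coeff: v1*b13 + v2*b23 = (2)*(-2) + (1)*(4) = 0
v _| B = -6*e1 + 12*e2 + 0*e3


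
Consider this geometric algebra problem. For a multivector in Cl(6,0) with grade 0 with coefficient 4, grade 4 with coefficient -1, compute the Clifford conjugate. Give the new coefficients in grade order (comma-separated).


Clifford conjugate sign for grade k: (-1)^(k(k+1)/2)
Grade 0: (-1)^(0*1/2) = (-1)^0 = 1, coeff 4 -> 4
Grade 4: (-1)^(4*5/2) = (-1)^10 = 1, coeff -1 -> -1
Conjugated coefficients: 4, -1


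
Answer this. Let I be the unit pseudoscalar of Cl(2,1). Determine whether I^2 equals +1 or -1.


The pseudoscalar I = e1...e_n (product of all n generators) of Cl(p,q) satisfies I^2 = (-1)^(q + n(n-1)/2).
p = 2, q = 1, n = p + q = 3
n(n-1)/2 = 3 * 2 / 2 = 3
Exponent = q + n(n-1)/2 = 1 + 3 = 4
I^2 = (-1)^4 = +1


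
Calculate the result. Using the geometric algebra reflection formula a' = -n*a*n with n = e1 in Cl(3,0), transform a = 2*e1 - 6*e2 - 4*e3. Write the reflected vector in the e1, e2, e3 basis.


Reflection formula: a' = -n*a*n, with n = e1 (unit vector, n^2 = 1).
For reflection through hyperplane perp to e1:
The component along e1 flips sign, others stay.
a = (2, -6, -4)
a' = (-2, -6, -4)
a' = -2*e1 - 6*e2 - 4*e3


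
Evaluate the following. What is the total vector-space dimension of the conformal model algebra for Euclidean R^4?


The conformal model of R^4 uses Cl(5,1): the 4 Euclidean generators plus two extra orthogonal generators e+ (e+^2 = +1) and e- (e-^2 = -1), from which the null vectors e0, einf are built.
Number of generators m = 4 + 2 = 6.
dim Cl(p,q) = 2^m = 2^6 = 64


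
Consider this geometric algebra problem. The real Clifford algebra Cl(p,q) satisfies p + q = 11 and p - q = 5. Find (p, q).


We need p + q = 11 and p - q = 5.
Adding: 2p = 11 + 5 = 16, so p = 8.
Then q = 11 - 8 = 3.
(p, q) = (8, 3)


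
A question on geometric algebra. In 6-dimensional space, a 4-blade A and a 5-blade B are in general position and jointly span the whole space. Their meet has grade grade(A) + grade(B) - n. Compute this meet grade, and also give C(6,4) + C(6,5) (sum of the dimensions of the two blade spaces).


Meet grade = grade(A) + grade(B) - n
= 4 + 5 - 6 = 3
C(6,4) = 15
C(6,5) = 6
dim_A + dim_B = 15 + 6 = 21


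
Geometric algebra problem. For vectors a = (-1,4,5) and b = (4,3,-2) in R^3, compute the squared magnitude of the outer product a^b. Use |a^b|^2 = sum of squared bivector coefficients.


a wedge b = (a1*b2 - a2*b1)*e12 + (a1*b3 - a3*b1)*e13 + (a2*b3 - a3*b2)*e23
e12 coeff: (-1)*3 - 4*4 = -3 - 16 = -19
e13 coeff: (-1)*(-2) - 5*4 = 2 - 20 = -18
e23 coeff: 4*(-2) - 5*3 = -8 - 15 = -23
|a wedge b|^2 = (-19)^2 + (-18)^2 + (-23)^2
= 361 + 324 + 529
= 1214


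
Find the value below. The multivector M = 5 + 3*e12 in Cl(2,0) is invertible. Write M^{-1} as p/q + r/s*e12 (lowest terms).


M = 5 + 3*e12, where e12^2 = -1.
Since M commutes with its reverse ~M = a - b*e12, M * ~M = a^2 - b^2*e12^2 = a^2 + b^2.
So M^{-1} = ~M / (a^2 + b^2) = (a - b*e12)/(a^2 + b^2).
a^2 + b^2 = 25 + 9 = 34
Scalar part = 5/34 = 5/34
Bivector coeff = -3/34 = -3/34
M^{-1} = 5/34 - 3/34*e12


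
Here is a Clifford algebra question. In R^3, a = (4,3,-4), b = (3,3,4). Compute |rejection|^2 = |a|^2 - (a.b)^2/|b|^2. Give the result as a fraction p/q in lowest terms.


|a|^2 = 4^2 + 3^2 + (-4)^2 = 41
|b|^2 = 3^2 + 3^2 + 4^2 = 34
a . b = 4*3 + 3*3 + (-4)*4 = 5
(a.b)^2 = 5^2 = 25
|rej|^2 = 41 - 25/34
= (1394 - 25)/34
= 1369/34
In lowest terms: 1369/34


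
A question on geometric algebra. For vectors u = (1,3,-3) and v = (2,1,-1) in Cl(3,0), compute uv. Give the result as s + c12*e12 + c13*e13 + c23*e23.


In Cl(3,0): e_i^2 = 1, e_ie_j = -e_je_i for i != j.
Scalar part = u . v = 1*2 + 3*1 + (-3)*(-1)
= 2 + 3 + 3 = 8
e12 coeff = 1*1 - 3*2 = 1 - 6 = -5
e13 coeff = 1*(-1) - (-3)*2 = -1 - (-6) = 5
e23 coeff = 3*(-1) - (-3)*1 = -3 - (-3) = 0
uv = 8 - 5*e12 + 5*e13 + 0*e23


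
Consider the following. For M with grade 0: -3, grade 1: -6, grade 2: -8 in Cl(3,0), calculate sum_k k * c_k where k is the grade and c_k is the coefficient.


Grade-weighted sum = sum of grade_k * coefficient_k
0*(-3) = 0
1*(-6) = -6
2*(-8) = -16
Total = 0 + (-6) + (-16) = -22


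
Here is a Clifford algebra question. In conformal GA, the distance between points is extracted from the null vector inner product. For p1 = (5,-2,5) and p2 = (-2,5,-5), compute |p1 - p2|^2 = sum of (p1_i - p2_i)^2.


p1 - p2 = (7, -7, 10)
|p1 - p2|^2 = 7^2 + (-7)^2 + 10^2
= 49 + 49 + 100
= 198


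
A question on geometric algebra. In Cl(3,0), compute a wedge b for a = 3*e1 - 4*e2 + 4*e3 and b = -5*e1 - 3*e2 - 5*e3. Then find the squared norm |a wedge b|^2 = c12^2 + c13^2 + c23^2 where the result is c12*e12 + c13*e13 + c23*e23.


a wedge b = (a1*b2 - a2*b1)*e12 + (a1*b3 - a3*b1)*e13 + (a2*b3 - a3*b2)*e23
e12 coeff: 3*(-3) - (-4)*(-5) = -9 - 20 = -29
e13 coeff: 3*(-5) - 4*(-5) = -15 - (-20) = 5
e23 coeff: (-4)*(-5) - 4*(-3) = 20 - (-12) = 32
|a wedge b|^2 = (-29)^2 + 5^2 + 32^2
= 841 + 25 + 1024
= 1890


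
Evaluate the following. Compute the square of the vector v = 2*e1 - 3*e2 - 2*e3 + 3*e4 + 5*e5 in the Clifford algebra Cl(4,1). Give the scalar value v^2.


v^2 = sum of c_i^2 * e_i^2
Positive signature terms (e_i^2 = +1): 2^2 + (-3)^2 + (-2)^2 + 3^2 = 26
Negative signature terms (e_j^2 = -1): 5^2 = 25
v^2 = 26 - 25 = 1


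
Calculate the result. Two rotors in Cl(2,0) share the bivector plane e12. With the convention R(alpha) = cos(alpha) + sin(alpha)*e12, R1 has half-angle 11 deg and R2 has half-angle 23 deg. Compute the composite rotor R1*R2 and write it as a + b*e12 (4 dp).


Same-plane rotors commute and their half-angles add:
R1*R2 = cos(a1 + a2) + sin(a1 + a2)*e12.
a1 + a2 = 11 + 23 = 34 deg
cos(34 deg) = 0.8290
sin(34 deg) = 0.5592
R1*R2 = 0.8290 + 0.5592*e12


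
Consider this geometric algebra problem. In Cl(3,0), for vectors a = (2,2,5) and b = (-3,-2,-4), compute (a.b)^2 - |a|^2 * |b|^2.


a . b = 2*(-3) + 2*(-2) + 5*(-4)
= -6 + (-4) + (-20) = -30
|a|^2 = 2^2 + 2^2 + 5^2 = 33
|b|^2 = (-3)^2 + (-2)^2 + (-4)^2 = 29
(a.b)^2 = (-30)^2 = 900
|a|^2 * |b|^2 = 33 * 29 = 957
Result = 900 - 957 = -57


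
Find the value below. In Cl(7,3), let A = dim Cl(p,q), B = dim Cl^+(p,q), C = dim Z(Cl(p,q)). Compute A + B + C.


n = 7 + 3 = 10
Total dim = 2^10 = 1024
Even subalgebra dim = 2^9 = 512
n is even, so center dim = 1
Sum = 1024 + 512 + 1 = 1537


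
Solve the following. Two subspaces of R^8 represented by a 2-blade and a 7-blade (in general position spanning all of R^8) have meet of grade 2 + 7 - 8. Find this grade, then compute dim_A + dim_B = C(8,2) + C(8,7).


Meet grade = grade(A) + grade(B) - n
= 2 + 7 - 8 = 1
C(8,2) = 28
C(8,7) = 8
dim_A + dim_B = 28 + 8 = 36


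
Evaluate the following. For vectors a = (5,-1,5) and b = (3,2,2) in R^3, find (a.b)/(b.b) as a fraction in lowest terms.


Projection coefficient = (a . b) / (b . b)
a . b = 5*3 + (-1)*2 + 5*2
= 15 + (-2) + 10 = 23
b . b = 3^2 + 2^2 + 2^2
= 9 + 4 + 4 = 17
Coefficient = 23/17
In lowest terms: 23/17


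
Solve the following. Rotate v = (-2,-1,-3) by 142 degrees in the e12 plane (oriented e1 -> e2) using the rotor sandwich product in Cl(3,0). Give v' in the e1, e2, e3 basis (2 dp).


Rotor R = cos(71deg) - sin(71deg)*e12
Rotation angle theta = 2 * 71 = 142 degrees in the e12 plane (e1 -> e2).
The component perpendicular to the plane (e3) is invariant: v'_3 = v3 = -3.00
cos(142deg) = -0.7880, sin(142deg) = 0.6157
v'_1 = v1*cos(theta) - v2*sin(theta) = -2*(-0.7880) - (-1)*0.6157 = 2.19
v'_2 = v1*sin(theta) + v2*cos(theta) = -2*0.6157 + (-1)*(-0.7880) = -0.44
v' = 2.19*e1 - 0.44*e2 - 3.00*e3


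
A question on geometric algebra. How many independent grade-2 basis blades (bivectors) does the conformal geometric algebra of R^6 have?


The conformal model of R^6 uses Cl(7,1) with m = 6 + 2 = 8 generators.
Number of grade-2 blades = C(m, 2) = C(8, 2)
= 8*7/2 = 28


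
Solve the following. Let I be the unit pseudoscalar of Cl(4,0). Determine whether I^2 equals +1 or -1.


The pseudoscalar I = e1...e_n (product of all n generators) of Cl(p,q) satisfies I^2 = (-1)^(q + n(n-1)/2).
p = 4, q = 0, n = p + q = 4
n(n-1)/2 = 4 * 3 / 2 = 6
Exponent = q + n(n-1)/2 = 0 + 6 = 6
I^2 = (-1)^6 = +1


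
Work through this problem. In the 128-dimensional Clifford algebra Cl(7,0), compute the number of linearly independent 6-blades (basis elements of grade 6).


Number of grade-k basis blades in Cl(p,q) with n = p + q is C(n, k).
n = 7 + 0 = 7
C(7, 6) = 7! / (6! * 1!)
= 5040 / (720 * 1)
= 7


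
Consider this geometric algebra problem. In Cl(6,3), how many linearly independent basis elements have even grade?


Even subalgebra dimension = 2^(n-1)
n = 6 + 3 = 9
2^(9 - 1) = 2^8 = 256
Verification: sum of C(9,k) for even k = 1 + 36 + 126 + 84 + 9 = 256
Result = 256


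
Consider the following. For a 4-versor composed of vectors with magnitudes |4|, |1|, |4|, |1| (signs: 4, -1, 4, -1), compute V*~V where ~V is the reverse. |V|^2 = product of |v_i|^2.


Each vector v_i has |v_i|^2 = s_i^2
Squared scales: 4^2 = 16, (-1)^2 = 1, 4^2 = 16, (-1)^2 = 1
|V|^2 = 16 * 1 * 16 * 1
= 256


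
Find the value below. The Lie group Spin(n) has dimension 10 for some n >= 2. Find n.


dim Spin(n) = dim so(n) = n(n-1)/2.
Solve n(n-1)/2 = 10, i.e. n^2 - n - 20 = 0.
Discriminant = 1 + 8*10 = 81
n = (1 + sqrt(81))/2 = (1 + 9)/2 = 5


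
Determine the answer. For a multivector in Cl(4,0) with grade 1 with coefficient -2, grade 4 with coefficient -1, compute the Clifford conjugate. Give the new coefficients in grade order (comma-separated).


Clifford conjugate sign for grade k: (-1)^(k(k+1)/2)
Grade 1: (-1)^(1*2/2) = (-1)^1 = -1, coeff -2 -> 2
Grade 4: (-1)^(4*5/2) = (-1)^10 = 1, coeff -1 -> -1
Conjugated coefficients: 2, -1


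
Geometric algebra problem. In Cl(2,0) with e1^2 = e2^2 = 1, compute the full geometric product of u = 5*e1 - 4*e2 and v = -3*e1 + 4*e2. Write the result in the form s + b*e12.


Expand: (5*e1 - 4*e2)(-3*e1 + 4*e2)
= 5*(-3)*e1e1 + 5*4*e1e2 + (-4)*(-3)*e2e1 + (-4)*4*e2e2
Using e1^2 = e2^2 = 1, e2e1 = -e1e2:
Scalar part s = 5*(-3) + (-4)*4 = -15 + (-16) = -31
Bivector part b = 5*4 - (-4)*(-3) = 20 - 12 = 8
uv = -31 + 8*e12


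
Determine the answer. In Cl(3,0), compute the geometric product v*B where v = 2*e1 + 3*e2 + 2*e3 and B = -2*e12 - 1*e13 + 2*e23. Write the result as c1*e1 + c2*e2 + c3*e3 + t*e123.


vB has grade-1 (vector) and grade-3 (trivector) parts: vB = (v _| B) + (v ^ B).
Vector part <vB>_1:
  e1: -v2*b12 - v3*b13 = -(3)*(-2) - (2)*(-1) = 8
  e2: v1*b12 - v3*b23 = (2)*(-2) - (2)*(2) = -8
  e3: v1*b13 + v2*b23 = (2)*(-1) + (3)*(2) = 4
Trivector part <vB>_3:
  e123: v1*b23 - v2*b13 + v3*b12 = (2)*(2) - (3)*(-1) + (2)*(-2) = 3
vB = 8*e1 - 8*e2 + 4*e3 + 3*e123


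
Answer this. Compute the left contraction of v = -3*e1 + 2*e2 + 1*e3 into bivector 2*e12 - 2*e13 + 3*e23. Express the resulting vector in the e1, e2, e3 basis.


Left contraction v _| B = <vB>_1 (grade-1 part of the geometric product vB).
Using e1_|e12 = e2, e2_|e12 = -e1, e1_|e13 = e3, e3_|e13 = -e1, e2_|e23 = e3, e3_|e23 = -e2:
e1 coeff: -v2*b12 - v3*b13 = -(2)*(2) - (1)*(-2) = -2
e2 coeff: v1*b12 - v3*b23 = (-3)*(2) - (1)*(3) = -9
e3 coeff: v1*b13 + v2*b23 = (-3)*(-2) + (2)*(3) = 12
v _| B = -2*e1 - 9*e2 + 12*e3


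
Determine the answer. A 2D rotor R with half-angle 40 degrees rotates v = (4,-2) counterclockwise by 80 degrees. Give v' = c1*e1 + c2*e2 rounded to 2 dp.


Rotor R = cos(40deg) - sin(40deg)*e12
Rotation angle theta = 2 * 40 = 80 degrees
v' = R*v*~R rotates v by theta.
cos(80deg) = 0.1736, sin(80deg) = 0.9848
v'_1 = 4*cos(80deg) - (-2)*sin(80deg)
= 4*0.1736 - (-2)*0.9848
= 2.66
v'_2 = 4*sin(80deg) + (-2)*cos(80deg)
= 4*0.9848 + (-2)*0.1736
= 3.59
v' = 2.66*e1 + 3.59*e2


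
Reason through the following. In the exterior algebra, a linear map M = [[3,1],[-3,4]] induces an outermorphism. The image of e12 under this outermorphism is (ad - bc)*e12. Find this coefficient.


The outermorphism of a linear map f sends e1^e2 to f(e1)^f(e2).
f(e1) = 3*e1 - 3*e2
f(e2) = 1*e1 + 4*e2
f(e1) ^ f(e2) = (3*e1 - 3*e2) ^ (1*e1 + 4*e2)
= 3*4*e12 + (-3)*1*e21
= (12 - (-3))*e12
= 15*e12
Coefficient = 15


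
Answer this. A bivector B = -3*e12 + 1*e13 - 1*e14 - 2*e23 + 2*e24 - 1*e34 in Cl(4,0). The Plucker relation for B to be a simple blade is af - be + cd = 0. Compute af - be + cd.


Plucker relation: af - be + cd
a*f = (-3)*(-1) = 3
b*e = 1*2 = 2
c*d = (-1)*(-2) = 2
af - be + cd = 3 - 2 + 2
= 3


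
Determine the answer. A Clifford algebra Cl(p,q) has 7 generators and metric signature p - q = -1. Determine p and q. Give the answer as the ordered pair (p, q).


We need p + q = 7 and p - q = -1.
Adding: 2p = 7 + (-1) = 6, so p = 3.
Then q = 7 - 3 = 4.
(p, q) = (3, 4)


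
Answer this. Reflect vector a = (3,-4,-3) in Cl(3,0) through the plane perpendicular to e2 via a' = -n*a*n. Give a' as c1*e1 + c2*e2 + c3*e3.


Reflection formula: a' = -n*a*n, with n = e2 (unit vector, n^2 = 1).
For reflection through hyperplane perp to e2:
The component along e2 flips sign, others stay.
a = (3, -4, -3)
a' = (3, 4, -3)
a' = 3*e1 + 4*e2 - 3*e3


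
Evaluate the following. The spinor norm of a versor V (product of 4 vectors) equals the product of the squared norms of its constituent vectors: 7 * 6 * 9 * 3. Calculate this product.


Spinor norm N(V) = |v1|^2 * |v2|^2 * ... * |v4|^2
= 7 * 6 * 9 * 3
Running product: 7, 42, 378, 1134
N(V) = 1134


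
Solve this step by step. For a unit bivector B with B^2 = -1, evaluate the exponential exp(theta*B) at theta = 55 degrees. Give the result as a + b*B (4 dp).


For a unit bivector B with B^2 = -1, the exponential series gives
e^(theta*B) = cos(theta) + sin(theta)*B (the GA analogue of Euler's formula).
theta = 55 degrees = 0.959931 rad
cos(55 deg) = 0.5736
sin(55 deg) = 0.8192
exp(theta*B) = 0.5736 + 0.8192*B


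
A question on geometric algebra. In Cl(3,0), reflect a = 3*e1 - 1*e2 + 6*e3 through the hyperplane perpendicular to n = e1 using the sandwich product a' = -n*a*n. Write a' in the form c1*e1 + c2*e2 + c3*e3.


Reflection formula: a' = -n*a*n, with n = e1 (unit vector, n^2 = 1).
For reflection through hyperplane perp to e1:
The component along e1 flips sign, others stay.
a = (3, -1, 6)
a' = (-3, -1, 6)
a' = -3*e1 - 1*e2 + 6*e3


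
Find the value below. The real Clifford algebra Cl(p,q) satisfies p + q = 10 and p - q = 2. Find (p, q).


We need p + q = 10 and p - q = 2.
Adding: 2p = 10 + 2 = 12, so p = 6.
Then q = 10 - 6 = 4.
(p, q) = (6, 4)


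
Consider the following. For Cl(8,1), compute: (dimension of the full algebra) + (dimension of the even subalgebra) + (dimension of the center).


n = 8 + 1 = 9
Total dim = 2^9 = 512
Even subalgebra dim = 2^8 = 256
n is odd, so center dim = 2
Sum = 512 + 256 + 2 = 770


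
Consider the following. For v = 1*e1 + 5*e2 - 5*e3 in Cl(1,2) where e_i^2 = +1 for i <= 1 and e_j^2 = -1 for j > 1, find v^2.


v^2 = sum of c_i^2 * e_i^2
Positive signature terms (e_i^2 = +1): 1^2 = 1
Negative signature terms (e_j^2 = -1): 5^2 + (-5)^2 = 50
v^2 = 1 - 50 = -49


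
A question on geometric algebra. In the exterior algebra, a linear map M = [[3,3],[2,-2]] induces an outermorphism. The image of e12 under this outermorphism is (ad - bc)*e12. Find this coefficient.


The outermorphism of a linear map f sends e1^e2 to f(e1)^f(e2).
f(e1) = 3*e1 + 2*e2
f(e2) = 3*e1 - 2*e2
f(e1) ^ f(e2) = (3*e1 + 2*e2) ^ (3*e1 - 2*e2)
= 3*(-2)*e12 + 2*3*e21
= (-6 - 6)*e12
= -12*e12
Coefficient = -12


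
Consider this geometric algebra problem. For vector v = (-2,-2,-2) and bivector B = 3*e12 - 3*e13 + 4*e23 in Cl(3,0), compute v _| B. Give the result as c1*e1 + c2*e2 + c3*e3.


Left contraction v _| B = <vB>_1 (grade-1 part of the geometric product vB).
Using e1_|e12 = e2, e2_|e12 = -e1, e1_|e13 = e3, e3_|e13 = -e1, e2_|e23 = e3, e3_|e23 = -e2:
e1 coeff: -v2*b12 - v3*b13 = -(-2)*(3) - (-2)*(-3) = 0
e2 coeff: v1*b12 - v3*b23 = (-2)*(3) - (-2)*(4) = 2
e3 coeff: v1*b13 + v2*b23 = (-2)*(-3) + (-2)*(4) = -2
v _| B = 0*e1 + 2*e2 - 2*e3


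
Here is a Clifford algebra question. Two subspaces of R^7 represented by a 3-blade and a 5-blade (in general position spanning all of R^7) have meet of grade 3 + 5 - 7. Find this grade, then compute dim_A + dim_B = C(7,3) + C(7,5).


Meet grade = grade(A) + grade(B) - n
= 3 + 5 - 7 = 1
C(7,3) = 35
C(7,5) = 21
dim_A + dim_B = 35 + 21 = 56


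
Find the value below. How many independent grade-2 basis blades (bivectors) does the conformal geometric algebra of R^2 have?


The conformal model of R^2 uses Cl(3,1) with m = 2 + 2 = 4 generators.
Number of grade-2 blades = C(m, 2) = C(4, 2)
= 4*3/2 = 6


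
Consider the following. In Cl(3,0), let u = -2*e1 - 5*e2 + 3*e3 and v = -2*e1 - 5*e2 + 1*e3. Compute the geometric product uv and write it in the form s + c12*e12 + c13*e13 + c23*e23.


In Cl(3,0): e_i^2 = 1, e_ie_j = -e_je_i for i != j.
Scalar part = u . v = (-2)*(-2) + (-5)*(-5) + 3*1
= 4 + 25 + 3 = 32
e12 coeff = (-2)*(-5) - (-5)*(-2) = 10 - 10 = 0
e13 coeff = (-2)*1 - 3*(-2) = -2 - (-6) = 4
e23 coeff = (-5)*1 - 3*(-5) = -5 - (-15) = 10
uv = 32 + 0*e12 + 4*e13 + 10*e23


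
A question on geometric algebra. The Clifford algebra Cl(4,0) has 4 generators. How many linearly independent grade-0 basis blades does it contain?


Number of grade-k basis blades in Cl(p,q) with n = p + q is C(n, k).
n = 4 + 0 = 4
C(4, 0) = 4! / (0! * 4!)
= 24 / (1 * 24)
= 1


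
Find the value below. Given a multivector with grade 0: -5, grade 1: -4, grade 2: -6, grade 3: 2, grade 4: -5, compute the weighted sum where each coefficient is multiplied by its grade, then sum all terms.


Grade-weighted sum = sum of grade_k * coefficient_k
0*(-5) = 0
1*(-4) = -4
2*(-6) = -12
3*2 = 6
4*(-5) = -20
Total = 0 + (-4) + (-12) + 6 + (-20) = -30


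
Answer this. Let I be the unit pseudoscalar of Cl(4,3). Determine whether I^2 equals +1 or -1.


The pseudoscalar I = e1...e_n (product of all n generators) of Cl(p,q) satisfies I^2 = (-1)^(q + n(n-1)/2).
p = 4, q = 3, n = p + q = 7
n(n-1)/2 = 7 * 6 / 2 = 21
Exponent = q + n(n-1)/2 = 3 + 21 = 24
I^2 = (-1)^24 = +1


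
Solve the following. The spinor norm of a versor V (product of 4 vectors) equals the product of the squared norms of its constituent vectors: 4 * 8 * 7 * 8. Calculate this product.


Spinor norm N(V) = |v1|^2 * |v2|^2 * ... * |v4|^2
= 4 * 8 * 7 * 8
Running product: 4, 32, 224, 1792
N(V) = 1792


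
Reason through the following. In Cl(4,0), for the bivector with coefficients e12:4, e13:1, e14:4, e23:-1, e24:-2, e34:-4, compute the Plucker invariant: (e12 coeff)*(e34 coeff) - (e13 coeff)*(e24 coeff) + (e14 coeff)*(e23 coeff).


Plucker relation: af - be + cd
a*f = 4*(-4) = -16
b*e = 1*(-2) = -2
c*d = 4*(-1) = -4
af - be + cd = -16 - (-2) + (-4)
= -18


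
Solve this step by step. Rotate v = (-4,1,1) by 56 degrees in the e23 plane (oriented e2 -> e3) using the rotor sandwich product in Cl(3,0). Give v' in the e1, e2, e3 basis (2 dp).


Rotor R = cos(28deg) - sin(28deg)*e23
Rotation angle theta = 2 * 28 = 56 degrees in the e23 plane (e2 -> e3).
The component perpendicular to the plane (e1) is invariant: v'_1 = v1 = -4.00
cos(56deg) = 0.5592, sin(56deg) = 0.8290
v'_2 = v2*cos(theta) - v3*sin(theta) = 1*0.5592 - 1*0.8290 = -0.27
v'_3 = v2*sin(theta) + v3*cos(theta) = 1*0.8290 + 1*0.5592 = 1.39
v' = -4.00*e1 - 0.27*e2 + 1.39*e3


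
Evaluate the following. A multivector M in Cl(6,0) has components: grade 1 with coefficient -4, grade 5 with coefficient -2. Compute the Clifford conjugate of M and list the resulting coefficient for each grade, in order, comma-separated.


Clifford conjugate sign for grade k: (-1)^(k(k+1)/2)
Grade 1: (-1)^(1*2/2) = (-1)^1 = -1, coeff -4 -> 4
Grade 5: (-1)^(5*6/2) = (-1)^15 = -1, coeff -2 -> 2
Conjugated coefficients: 4, 2


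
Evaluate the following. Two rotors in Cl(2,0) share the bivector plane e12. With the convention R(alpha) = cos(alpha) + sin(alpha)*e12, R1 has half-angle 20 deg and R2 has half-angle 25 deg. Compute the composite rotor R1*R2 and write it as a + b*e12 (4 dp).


Same-plane rotors commute and their half-angles add:
R1*R2 = cos(a1 + a2) + sin(a1 + a2)*e12.
a1 + a2 = 20 + 25 = 45 deg
cos(45 deg) = 0.7071
sin(45 deg) = 0.7071
R1*R2 = 0.7071 + 0.7071*e12


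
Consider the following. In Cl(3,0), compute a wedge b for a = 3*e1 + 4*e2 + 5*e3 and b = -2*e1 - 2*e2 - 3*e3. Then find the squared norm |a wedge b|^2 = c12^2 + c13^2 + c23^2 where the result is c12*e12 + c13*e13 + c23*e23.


a wedge b = (a1*b2 - a2*b1)*e12 + (a1*b3 - a3*b1)*e13 + (a2*b3 - a3*b2)*e23
e12 coeff: 3*(-2) - 4*(-2) = -6 - (-8) = 2
e13 coeff: 3*(-3) - 5*(-2) = -9 - (-10) = 1
e23 coeff: 4*(-3) - 5*(-2) = -12 - (-10) = -2
|a wedge b|^2 = 2^2 + 1^2 + (-2)^2
= 4 + 1 + 4
= 9


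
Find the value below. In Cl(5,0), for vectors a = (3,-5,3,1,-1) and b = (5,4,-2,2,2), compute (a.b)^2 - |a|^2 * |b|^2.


a . b = 3*5 + (-5)*4 + 3*(-2) + 1*2 + (-1)*2
= 15 + (-20) + (-6) + 2 + (-2) = -11
|a|^2 = 3^2 + (-5)^2 + 3^2 + 1^2 + (-1)^2 = 45
|b|^2 = 5^2 + 4^2 + (-2)^2 + 2^2 + 2^2 = 53
(a.b)^2 = (-11)^2 = 121
|a|^2 * |b|^2 = 45 * 53 = 2385
Result = 121 - 2385 = -2264


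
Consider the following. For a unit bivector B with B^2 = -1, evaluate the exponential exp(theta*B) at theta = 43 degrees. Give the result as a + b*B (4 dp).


For a unit bivector B with B^2 = -1, the exponential series gives
e^(theta*B) = cos(theta) + sin(theta)*B (the GA analogue of Euler's formula).
theta = 43 degrees = 0.750492 rad
cos(43 deg) = 0.7314
sin(43 deg) = 0.6820
exp(theta*B) = 0.7314 + 0.6820*B


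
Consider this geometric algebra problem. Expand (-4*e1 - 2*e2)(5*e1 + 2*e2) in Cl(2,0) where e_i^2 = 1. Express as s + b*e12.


Expand: (-4*e1 - 2*e2)(5*e1 + 2*e2)
= (-4)*5*e1e1 + (-4)*2*e1e2 + (-2)*5*e2e1 + (-2)*2*e2e2
Using e1^2 = e2^2 = 1, e2e1 = -e1e2:
Scalar part s = (-4)*5 + (-2)*2 = -20 + (-4) = -24
Bivector part b = (-4)*2 - (-2)*5 = -8 - (-10) = 2
uv = -24 + 2*e12


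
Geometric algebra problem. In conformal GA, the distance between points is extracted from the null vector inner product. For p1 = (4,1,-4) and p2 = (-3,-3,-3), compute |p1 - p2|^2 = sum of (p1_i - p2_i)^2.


p1 - p2 = (7, 4, -1)
|p1 - p2|^2 = 7^2 + 4^2 + (-1)^2
= 49 + 16 + 1
= 66


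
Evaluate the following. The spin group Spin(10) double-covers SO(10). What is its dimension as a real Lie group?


Spin(n) double-covers SO(n); both have Lie algebra so(n) of dimension n(n-1)/2.
n = 10
n(n-1) = 10 * 9 = 90
dim Spin(10) = 90/2 = 45


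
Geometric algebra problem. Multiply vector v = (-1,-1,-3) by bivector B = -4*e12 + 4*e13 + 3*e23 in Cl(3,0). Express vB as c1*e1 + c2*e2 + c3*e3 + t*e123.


vB has grade-1 (vector) and grade-3 (trivector) parts: vB = (v _| B) + (v ^ B).
Vector part <vB>_1:
  e1: -v2*b12 - v3*b13 = -(-1)*(-4) - (-3)*(4) = 8
  e2: v1*b12 - v3*b23 = (-1)*(-4) - (-3)*(3) = 13
  e3: v1*b13 + v2*b23 = (-1)*(4) + (-1)*(3) = -7
Trivector part <vB>_3:
  e123: v1*b23 - v2*b13 + v3*b12 = (-1)*(3) - (-1)*(4) + (-3)*(-4) = 13
vB = 8*e1 + 13*e2 - 7*e3 + 13*e123


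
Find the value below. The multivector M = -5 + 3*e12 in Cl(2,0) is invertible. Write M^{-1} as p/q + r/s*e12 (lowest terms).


M = -5 + 3*e12, where e12^2 = -1.
Since M commutes with its reverse ~M = a - b*e12, M * ~M = a^2 - b^2*e12^2 = a^2 + b^2.
So M^{-1} = ~M / (a^2 + b^2) = (a - b*e12)/(a^2 + b^2).
a^2 + b^2 = 25 + 9 = 34
Scalar part = -5/34 = -5/34
Bivector coeff = -3/34 = -3/34
M^{-1} = -5/34 - 3/34*e12


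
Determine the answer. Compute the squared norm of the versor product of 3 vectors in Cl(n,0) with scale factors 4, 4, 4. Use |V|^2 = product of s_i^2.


Each vector v_i has |v_i|^2 = s_i^2
Squared scales: 4^2 = 16, 4^2 = 16, 4^2 = 16
|V|^2 = 16 * 16 * 16
= 4096


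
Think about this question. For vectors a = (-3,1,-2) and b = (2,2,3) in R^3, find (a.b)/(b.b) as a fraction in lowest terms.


Projection coefficient = (a . b) / (b . b)
a . b = (-3)*2 + 1*2 + (-2)*3
= -6 + 2 + (-6) = -10
b . b = 2^2 + 2^2 + 3^2
= 4 + 4 + 9 = 17
Coefficient = -10/17
In lowest terms: -10/17


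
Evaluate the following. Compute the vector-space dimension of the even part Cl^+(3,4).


Even subalgebra dimension = 2^(n-1)
n = 3 + 4 = 7
2^(7 - 1) = 2^6 = 64
Verification: sum of C(7,k) for even k = 1 + 21 + 35 + 7 = 64
Result = 64


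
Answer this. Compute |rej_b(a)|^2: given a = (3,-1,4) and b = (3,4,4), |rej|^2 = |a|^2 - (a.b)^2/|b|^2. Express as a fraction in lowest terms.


|a|^2 = 3^2 + (-1)^2 + 4^2 = 26
|b|^2 = 3^2 + 4^2 + 4^2 = 41
a . b = 3*3 + (-1)*4 + 4*4 = 21
(a.b)^2 = 21^2 = 441
|rej|^2 = 26 - 441/41
= (1066 - 441)/41
= 625/41
In lowest terms: 625/41


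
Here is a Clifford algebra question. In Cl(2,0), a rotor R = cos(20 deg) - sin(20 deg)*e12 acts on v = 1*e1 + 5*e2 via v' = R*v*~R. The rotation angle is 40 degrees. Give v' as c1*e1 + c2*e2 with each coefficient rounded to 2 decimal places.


Rotor R = cos(20deg) - sin(20deg)*e12
Rotation angle theta = 2 * 20 = 40 degrees
v' = R*v*~R rotates v by theta.
cos(40deg) = 0.7660, sin(40deg) = 0.6428
v'_1 = 1*cos(40deg) - 5*sin(40deg)
= 1*0.7660 - 5*0.6428
= -2.45
v'_2 = 1*sin(40deg) + 5*cos(40deg)
= 1*0.6428 + 5*0.7660
= 4.47
v' = -2.45*e1 + 4.47*e2


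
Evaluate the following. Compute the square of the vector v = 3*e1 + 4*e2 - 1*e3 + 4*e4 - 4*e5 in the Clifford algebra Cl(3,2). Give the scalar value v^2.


v^2 = sum of c_i^2 * e_i^2
Positive signature terms (e_i^2 = +1): 3^2 + 4^2 + (-1)^2 = 26
Negative signature terms (e_j^2 = -1): 4^2 + (-4)^2 = 32
v^2 = 26 - 32 = -6


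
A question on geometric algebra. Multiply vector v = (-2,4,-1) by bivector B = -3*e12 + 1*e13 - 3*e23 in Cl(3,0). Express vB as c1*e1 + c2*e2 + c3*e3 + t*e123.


vB has grade-1 (vector) and grade-3 (trivector) parts: vB = (v _| B) + (v ^ B).
Vector part <vB>_1:
  e1: -v2*b12 - v3*b13 = -(4)*(-3) - (-1)*(1) = 13
  e2: v1*b12 - v3*b23 = (-2)*(-3) - (-1)*(-3) = 3
  e3: v1*b13 + v2*b23 = (-2)*(1) + (4)*(-3) = -14
Trivector part <vB>_3:
  e123: v1*b23 - v2*b13 + v3*b12 = (-2)*(-3) - (4)*(1) + (-1)*(-3) = 5
vB = 13*e1 + 3*e2 - 14*e3 + 5*e123


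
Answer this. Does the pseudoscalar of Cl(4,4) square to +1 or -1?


The pseudoscalar I = e1...e_n (product of all n generators) of Cl(p,q) satisfies I^2 = (-1)^(q + n(n-1)/2).
p = 4, q = 4, n = p + q = 8
n(n-1)/2 = 8 * 7 / 2 = 28
Exponent = q + n(n-1)/2 = 4 + 28 = 32
I^2 = (-1)^32 = +1


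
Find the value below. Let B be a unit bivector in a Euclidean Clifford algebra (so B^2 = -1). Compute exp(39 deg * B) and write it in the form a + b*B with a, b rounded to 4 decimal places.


For a unit bivector B with B^2 = -1, the exponential series gives
e^(theta*B) = cos(theta) + sin(theta)*B (the GA analogue of Euler's formula).
theta = 39 degrees = 0.680678 rad
cos(39 deg) = 0.7771
sin(39 deg) = 0.6293
exp(theta*B) = 0.7771 + 0.6293*B
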